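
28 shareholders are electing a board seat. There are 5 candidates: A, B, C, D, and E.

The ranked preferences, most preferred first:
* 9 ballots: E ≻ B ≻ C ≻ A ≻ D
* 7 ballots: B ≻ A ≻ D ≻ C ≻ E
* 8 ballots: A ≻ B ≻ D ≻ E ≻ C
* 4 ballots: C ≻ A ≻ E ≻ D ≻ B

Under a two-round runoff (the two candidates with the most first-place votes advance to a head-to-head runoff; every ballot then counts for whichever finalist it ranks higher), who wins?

A

Round 1 first-place votes: A 8, B 7, C 4, D 0, E 9. E and A advance.
Runoff: E is ranked above A on 9 ballots, A above E on 19.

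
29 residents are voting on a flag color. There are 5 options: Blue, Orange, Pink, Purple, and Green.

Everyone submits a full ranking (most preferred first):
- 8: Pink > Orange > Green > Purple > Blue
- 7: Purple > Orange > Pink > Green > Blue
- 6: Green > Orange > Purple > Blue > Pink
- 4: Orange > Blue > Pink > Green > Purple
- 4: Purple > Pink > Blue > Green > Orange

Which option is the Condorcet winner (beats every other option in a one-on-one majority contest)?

Orange

Orange vs Blue: 25–4
Orange vs Pink: 17–12
Orange vs Purple: 18–11
Orange vs Green: 19–10
Orange beats every other option.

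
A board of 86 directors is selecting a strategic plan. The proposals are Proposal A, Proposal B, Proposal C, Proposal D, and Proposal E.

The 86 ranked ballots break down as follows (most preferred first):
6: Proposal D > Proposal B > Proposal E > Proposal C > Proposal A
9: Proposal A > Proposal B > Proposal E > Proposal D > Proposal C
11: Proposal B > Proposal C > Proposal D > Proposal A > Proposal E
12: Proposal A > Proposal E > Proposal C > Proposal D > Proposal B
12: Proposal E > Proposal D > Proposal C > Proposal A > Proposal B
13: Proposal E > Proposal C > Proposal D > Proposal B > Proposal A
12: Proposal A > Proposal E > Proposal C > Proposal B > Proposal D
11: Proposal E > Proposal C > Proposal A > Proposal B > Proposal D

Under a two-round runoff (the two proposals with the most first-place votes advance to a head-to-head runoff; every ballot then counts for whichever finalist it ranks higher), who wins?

Round 1 first-place votes: Proposal A 33, Proposal B 11, Proposal C 0, Proposal D 6, Proposal E 36. Proposal E and Proposal A advance.
Runoff: Proposal E is ranked above Proposal A on 42 ballots, Proposal A above Proposal E on 44.

Proposal A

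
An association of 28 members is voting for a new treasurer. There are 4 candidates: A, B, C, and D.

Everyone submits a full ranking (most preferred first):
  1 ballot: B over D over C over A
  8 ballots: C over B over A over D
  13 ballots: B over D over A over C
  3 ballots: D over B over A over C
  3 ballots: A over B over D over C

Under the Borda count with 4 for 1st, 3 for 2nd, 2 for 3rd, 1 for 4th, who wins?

A: 1×1 + 8×2 + 13×2 + 3×2 + 3×4 = 61
B: 1×4 + 8×3 + 13×4 + 3×3 + 3×3 = 98
C: 1×2 + 8×4 + 13×1 + 3×1 + 3×1 = 53
D: 1×3 + 8×1 + 13×3 + 3×4 + 3×2 = 68

B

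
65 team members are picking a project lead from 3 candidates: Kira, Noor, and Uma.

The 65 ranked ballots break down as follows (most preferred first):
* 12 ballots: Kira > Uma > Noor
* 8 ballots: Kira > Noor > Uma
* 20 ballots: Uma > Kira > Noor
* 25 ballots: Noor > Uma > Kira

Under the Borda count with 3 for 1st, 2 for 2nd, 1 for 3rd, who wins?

Uma

Kira: 12×3 + 8×3 + 20×2 + 25×1 = 125
Noor: 12×1 + 8×2 + 20×1 + 25×3 = 123
Uma: 12×2 + 8×1 + 20×3 + 25×2 = 142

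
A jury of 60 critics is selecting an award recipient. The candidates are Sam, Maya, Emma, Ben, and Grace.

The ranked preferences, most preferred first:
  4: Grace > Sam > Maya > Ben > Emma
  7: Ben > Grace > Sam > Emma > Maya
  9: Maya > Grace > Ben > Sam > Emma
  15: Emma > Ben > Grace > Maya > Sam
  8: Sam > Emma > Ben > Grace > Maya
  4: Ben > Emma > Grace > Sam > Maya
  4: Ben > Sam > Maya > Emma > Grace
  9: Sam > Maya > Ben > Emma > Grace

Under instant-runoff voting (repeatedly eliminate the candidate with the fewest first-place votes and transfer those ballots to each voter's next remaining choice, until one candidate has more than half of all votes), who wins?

Ben

Round 1: Sam 17, Maya 9, Emma 15, Ben 15, Grace 4. Grace eliminated.
Round 2: Sam 21, Maya 9, Emma 15, Ben 15. Maya eliminated.
Round 3: Sam 21, Emma 15, Ben 24. Emma eliminated.
Round 4: Sam 21, Ben 39. Ben has a majority (≥31).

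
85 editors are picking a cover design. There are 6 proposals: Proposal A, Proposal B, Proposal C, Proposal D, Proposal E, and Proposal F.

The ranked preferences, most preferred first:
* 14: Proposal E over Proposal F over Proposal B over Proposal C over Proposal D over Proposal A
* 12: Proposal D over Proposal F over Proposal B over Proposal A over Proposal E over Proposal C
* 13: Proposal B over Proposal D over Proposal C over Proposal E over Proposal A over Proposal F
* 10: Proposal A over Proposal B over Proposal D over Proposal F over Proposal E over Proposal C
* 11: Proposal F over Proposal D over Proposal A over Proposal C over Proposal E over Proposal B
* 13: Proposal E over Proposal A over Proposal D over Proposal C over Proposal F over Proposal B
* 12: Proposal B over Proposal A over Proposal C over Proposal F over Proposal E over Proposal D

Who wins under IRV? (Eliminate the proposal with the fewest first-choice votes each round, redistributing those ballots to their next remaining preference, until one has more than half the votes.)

Round 1: Proposal A 10, Proposal B 25, Proposal C 0, Proposal D 12, Proposal E 27, Proposal F 11. Proposal C eliminated.
Round 2: Proposal A 10, Proposal B 25, Proposal D 12, Proposal E 27, Proposal F 11. Proposal A eliminated.
Round 3: Proposal B 35, Proposal D 12, Proposal E 27, Proposal F 11. Proposal F eliminated.
Round 4: Proposal B 35, Proposal D 23, Proposal E 27. Proposal D eliminated.
Round 5: Proposal B 47, Proposal E 38. Proposal B has a majority (≥43).

Proposal B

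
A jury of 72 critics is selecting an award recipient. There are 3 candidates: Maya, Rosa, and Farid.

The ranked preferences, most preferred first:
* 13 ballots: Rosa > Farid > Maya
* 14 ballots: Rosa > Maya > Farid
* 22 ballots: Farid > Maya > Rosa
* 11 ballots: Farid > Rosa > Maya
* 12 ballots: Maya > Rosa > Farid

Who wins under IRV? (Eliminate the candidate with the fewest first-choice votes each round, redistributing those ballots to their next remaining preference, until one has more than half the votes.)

Round 1: Maya 12, Rosa 27, Farid 33. Maya eliminated.
Round 2: Rosa 39, Farid 33. Rosa has a majority (≥37).

Rosa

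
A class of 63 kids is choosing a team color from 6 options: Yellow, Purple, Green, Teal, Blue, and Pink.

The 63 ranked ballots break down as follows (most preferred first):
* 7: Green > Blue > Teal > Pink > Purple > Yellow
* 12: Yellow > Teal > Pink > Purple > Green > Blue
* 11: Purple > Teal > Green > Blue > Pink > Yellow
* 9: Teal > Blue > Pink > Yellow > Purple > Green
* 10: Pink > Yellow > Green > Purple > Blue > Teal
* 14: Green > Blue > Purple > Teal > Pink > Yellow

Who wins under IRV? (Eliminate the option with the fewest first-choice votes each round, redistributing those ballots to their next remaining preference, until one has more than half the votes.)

Green

Round 1: Yellow 12, Purple 11, Green 21, Teal 9, Blue 0, Pink 10. Blue eliminated.
Round 2: Yellow 12, Purple 11, Green 21, Teal 9, Pink 10. Teal eliminated.
Round 3: Yellow 12, Purple 11, Green 21, Pink 19. Purple eliminated.
Round 4: Yellow 12, Green 32, Pink 19. Green has a majority (≥32).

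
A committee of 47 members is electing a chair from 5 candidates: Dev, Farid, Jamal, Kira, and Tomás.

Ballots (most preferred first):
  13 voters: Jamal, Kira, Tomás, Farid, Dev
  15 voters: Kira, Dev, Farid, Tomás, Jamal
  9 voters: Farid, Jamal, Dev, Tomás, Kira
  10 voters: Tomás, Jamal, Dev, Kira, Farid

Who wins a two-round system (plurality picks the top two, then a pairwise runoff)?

Jamal

Round 1 first-place votes: Dev 0, Farid 9, Jamal 13, Kira 15, Tomás 10. Kira and Jamal advance.
Runoff: Kira is ranked above Jamal on 15 ballots, Jamal above Kira on 32.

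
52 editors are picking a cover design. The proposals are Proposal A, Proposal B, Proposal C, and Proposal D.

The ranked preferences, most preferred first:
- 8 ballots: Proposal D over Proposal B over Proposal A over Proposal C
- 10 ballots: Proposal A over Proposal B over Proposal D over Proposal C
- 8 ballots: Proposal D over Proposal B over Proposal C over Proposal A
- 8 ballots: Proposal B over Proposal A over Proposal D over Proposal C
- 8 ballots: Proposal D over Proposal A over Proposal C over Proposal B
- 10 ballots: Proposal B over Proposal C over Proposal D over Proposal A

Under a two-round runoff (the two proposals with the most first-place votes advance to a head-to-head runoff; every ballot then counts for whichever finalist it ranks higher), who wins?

Round 1 first-place votes: Proposal A 10, Proposal B 18, Proposal C 0, Proposal D 24. Proposal D and Proposal B advance.
Runoff: Proposal D is ranked above Proposal B on 24 ballots, Proposal B above Proposal D on 28.

Proposal B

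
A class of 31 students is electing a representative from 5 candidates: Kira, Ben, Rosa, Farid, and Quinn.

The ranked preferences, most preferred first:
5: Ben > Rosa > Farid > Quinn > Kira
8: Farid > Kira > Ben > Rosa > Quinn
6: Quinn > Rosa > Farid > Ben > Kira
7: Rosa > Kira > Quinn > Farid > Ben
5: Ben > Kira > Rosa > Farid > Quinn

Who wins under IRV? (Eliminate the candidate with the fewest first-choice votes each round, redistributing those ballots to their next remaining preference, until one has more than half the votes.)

Round 1: Kira 0, Ben 10, Rosa 7, Farid 8, Quinn 6. Kira eliminated.
Round 2: Ben 10, Rosa 7, Farid 8, Quinn 6. Quinn eliminated.
Round 3: Ben 10, Rosa 13, Farid 8. Farid eliminated.
Round 4: Ben 18, Rosa 13. Ben has a majority (≥16).

Ben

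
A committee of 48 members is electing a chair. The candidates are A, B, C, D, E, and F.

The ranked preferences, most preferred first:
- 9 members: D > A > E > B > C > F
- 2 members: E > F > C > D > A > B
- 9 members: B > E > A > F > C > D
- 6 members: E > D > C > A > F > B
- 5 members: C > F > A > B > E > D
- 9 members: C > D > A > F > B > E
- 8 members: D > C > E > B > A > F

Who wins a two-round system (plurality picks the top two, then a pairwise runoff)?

Round 1 first-place votes: A 0, B 9, C 14, D 17, E 8, F 0. D and C advance.
Runoff: D is ranked above C on 23 ballots, C above D on 25.

C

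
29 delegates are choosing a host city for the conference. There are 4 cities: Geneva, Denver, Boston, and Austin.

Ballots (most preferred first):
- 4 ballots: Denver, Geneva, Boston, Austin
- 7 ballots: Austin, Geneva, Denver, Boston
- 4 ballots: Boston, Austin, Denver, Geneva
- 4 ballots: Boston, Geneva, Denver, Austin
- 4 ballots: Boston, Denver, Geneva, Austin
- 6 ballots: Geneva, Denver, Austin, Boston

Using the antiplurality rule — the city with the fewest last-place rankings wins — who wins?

Last-place votes: Geneva 4, Denver 0, Boston 13, Austin 12.

Denver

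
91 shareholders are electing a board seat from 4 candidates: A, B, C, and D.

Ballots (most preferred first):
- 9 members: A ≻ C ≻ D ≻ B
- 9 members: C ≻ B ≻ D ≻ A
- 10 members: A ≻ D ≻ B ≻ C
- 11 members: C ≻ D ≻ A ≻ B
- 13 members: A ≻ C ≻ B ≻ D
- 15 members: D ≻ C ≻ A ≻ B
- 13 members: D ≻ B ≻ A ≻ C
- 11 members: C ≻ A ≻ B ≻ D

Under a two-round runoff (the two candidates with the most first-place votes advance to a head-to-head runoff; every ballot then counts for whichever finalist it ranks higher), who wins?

Round 1 first-place votes: A 32, B 0, C 31, D 28. A and C advance.
Runoff: A is ranked above C on 45 ballots, C above A on 46.

C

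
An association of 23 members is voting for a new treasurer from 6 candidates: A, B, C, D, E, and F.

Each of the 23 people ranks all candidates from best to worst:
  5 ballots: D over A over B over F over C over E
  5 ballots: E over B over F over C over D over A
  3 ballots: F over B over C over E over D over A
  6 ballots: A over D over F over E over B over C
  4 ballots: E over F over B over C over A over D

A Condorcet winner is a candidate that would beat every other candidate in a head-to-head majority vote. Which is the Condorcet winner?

F vs A: 12–11
F vs B: 13–10
F vs C: 23–0
F vs D: 12–11
F vs E: 14–9
F beats every other candidate.

F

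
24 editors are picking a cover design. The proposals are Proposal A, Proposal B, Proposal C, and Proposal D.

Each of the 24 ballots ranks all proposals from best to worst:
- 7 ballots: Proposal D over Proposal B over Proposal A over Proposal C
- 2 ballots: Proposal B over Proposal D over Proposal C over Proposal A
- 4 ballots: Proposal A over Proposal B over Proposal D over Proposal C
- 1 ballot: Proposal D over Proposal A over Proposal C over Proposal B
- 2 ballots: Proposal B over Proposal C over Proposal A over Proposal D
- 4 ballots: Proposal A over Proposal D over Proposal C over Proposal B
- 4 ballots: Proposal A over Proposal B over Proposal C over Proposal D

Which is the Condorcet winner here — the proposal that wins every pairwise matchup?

Proposal A vs Proposal B: 13–11
Proposal A vs Proposal C: 20–4
Proposal A vs Proposal D: 14–10
Proposal A beats every other proposal.

Proposal A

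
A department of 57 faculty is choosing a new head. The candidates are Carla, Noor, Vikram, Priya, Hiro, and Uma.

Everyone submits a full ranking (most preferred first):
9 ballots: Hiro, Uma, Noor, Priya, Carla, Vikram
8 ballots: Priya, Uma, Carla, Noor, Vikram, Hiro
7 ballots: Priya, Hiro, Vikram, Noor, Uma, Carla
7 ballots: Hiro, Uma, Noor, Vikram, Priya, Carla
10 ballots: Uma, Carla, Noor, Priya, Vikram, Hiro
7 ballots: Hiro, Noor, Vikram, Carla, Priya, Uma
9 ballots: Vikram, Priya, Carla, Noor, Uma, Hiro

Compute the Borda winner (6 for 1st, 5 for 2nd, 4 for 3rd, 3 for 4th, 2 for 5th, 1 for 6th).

Carla: 9×2 + 8×4 + 7×1 + 7×1 + 10×5 + 7×3 + 9×4 = 171
Noor: 9×4 + 8×3 + 7×3 + 7×4 + 10×4 + 7×5 + 9×3 = 211
Vikram: 9×1 + 8×2 + 7×4 + 7×3 + 10×2 + 7×4 + 9×6 = 176
Priya: 9×3 + 8×6 + 7×6 + 7×2 + 10×3 + 7×2 + 9×5 = 220
Hiro: 9×6 + 8×1 + 7×5 + 7×6 + 10×1 + 7×6 + 9×1 = 200
Uma: 9×5 + 8×5 + 7×2 + 7×5 + 10×6 + 7×1 + 9×2 = 219

Priya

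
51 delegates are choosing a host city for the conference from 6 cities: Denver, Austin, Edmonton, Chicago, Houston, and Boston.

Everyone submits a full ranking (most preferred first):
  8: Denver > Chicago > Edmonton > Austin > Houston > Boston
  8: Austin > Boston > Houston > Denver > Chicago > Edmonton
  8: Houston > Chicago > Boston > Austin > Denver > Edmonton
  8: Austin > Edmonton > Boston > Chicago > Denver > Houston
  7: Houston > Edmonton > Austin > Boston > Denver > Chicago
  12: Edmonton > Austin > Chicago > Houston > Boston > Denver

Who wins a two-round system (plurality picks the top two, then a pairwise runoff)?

Round 1 first-place votes: Denver 8, Austin 16, Edmonton 12, Chicago 0, Houston 15, Boston 0. Austin and Houston advance.
Runoff: Austin is ranked above Houston on 36 ballots, Houston above Austin on 15.

Austin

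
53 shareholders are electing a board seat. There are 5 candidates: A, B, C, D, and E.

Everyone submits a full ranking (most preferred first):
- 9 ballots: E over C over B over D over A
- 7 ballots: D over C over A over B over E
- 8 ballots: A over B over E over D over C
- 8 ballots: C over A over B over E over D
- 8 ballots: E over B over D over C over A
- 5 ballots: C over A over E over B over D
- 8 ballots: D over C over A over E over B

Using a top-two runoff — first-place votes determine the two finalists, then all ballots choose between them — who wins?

Round 1 first-place votes: A 8, B 0, C 13, D 15, E 17. E and D advance.
Runoff: E is ranked above D on 38 ballots, D above E on 15.

E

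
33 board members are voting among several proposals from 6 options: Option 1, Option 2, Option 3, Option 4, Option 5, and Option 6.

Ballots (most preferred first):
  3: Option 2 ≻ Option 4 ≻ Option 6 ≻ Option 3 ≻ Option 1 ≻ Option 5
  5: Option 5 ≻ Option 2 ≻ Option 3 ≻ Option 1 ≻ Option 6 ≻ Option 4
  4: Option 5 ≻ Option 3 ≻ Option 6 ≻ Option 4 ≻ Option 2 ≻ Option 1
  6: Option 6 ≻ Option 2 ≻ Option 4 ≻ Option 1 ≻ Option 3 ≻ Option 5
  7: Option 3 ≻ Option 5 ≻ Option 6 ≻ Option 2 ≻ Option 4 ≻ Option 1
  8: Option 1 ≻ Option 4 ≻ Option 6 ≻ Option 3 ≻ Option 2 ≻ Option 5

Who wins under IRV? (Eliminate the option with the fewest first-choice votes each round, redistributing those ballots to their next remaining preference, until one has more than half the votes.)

Option 6

Round 1: Option 1 8, Option 2 3, Option 3 7, Option 4 0, Option 5 9, Option 6 6. Option 4 eliminated.
Round 2: Option 1 8, Option 2 3, Option 3 7, Option 5 9, Option 6 6. Option 2 eliminated.
Round 3: Option 1 8, Option 3 7, Option 5 9, Option 6 9. Option 3 eliminated.
Round 4: Option 1 8, Option 5 16, Option 6 9. Option 1 eliminated.
Round 5: Option 5 16, Option 6 17. Option 6 has a majority (≥17).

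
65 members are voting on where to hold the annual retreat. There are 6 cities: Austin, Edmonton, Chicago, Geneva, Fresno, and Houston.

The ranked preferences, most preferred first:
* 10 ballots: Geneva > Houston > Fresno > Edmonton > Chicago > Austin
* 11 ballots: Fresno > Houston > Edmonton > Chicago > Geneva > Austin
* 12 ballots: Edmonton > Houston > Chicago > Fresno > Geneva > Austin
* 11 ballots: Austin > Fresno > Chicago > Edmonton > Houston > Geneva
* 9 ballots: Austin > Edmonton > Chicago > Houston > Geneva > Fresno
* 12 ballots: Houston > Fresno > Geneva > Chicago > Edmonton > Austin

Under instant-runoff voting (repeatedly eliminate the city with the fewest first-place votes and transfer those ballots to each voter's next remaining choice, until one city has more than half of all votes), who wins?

Round 1: Austin 20, Edmonton 12, Chicago 0, Geneva 10, Fresno 11, Houston 12. Chicago eliminated.
Round 2: Austin 20, Edmonton 12, Geneva 10, Fresno 11, Houston 12. Geneva eliminated.
Round 3: Austin 20, Edmonton 12, Fresno 11, Houston 22. Fresno eliminated.
Round 4: Austin 20, Edmonton 12, Houston 33. Houston has a majority (≥33).

Houston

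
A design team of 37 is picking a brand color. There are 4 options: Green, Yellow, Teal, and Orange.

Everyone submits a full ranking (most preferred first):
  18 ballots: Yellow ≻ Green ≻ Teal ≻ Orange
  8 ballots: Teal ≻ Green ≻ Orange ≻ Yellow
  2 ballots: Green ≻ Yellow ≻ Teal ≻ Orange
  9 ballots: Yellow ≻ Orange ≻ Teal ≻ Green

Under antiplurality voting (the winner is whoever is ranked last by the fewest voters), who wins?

Teal

Last-place votes: Green 9, Yellow 8, Teal 0, Orange 20.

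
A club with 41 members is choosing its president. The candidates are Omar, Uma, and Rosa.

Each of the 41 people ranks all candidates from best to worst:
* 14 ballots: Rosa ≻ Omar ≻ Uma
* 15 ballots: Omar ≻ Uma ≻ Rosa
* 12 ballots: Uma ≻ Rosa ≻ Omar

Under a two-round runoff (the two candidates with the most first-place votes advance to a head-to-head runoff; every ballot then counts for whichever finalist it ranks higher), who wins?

Round 1 first-place votes: Omar 15, Uma 12, Rosa 14. Omar and Rosa advance.
Runoff: Omar is ranked above Rosa on 15 ballots, Rosa above Omar on 26.

Rosa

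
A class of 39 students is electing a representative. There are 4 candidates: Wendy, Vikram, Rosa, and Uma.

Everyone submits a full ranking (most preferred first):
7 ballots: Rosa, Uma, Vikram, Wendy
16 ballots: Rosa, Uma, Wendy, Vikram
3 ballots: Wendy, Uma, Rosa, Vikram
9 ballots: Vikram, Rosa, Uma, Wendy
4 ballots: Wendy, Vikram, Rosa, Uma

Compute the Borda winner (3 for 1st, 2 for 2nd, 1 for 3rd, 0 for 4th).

Rosa

Wendy: 7×0 + 16×1 + 3×3 + 9×0 + 4×3 = 37
Vikram: 7×1 + 16×0 + 3×0 + 9×3 + 4×2 = 42
Rosa: 7×3 + 16×3 + 3×1 + 9×2 + 4×1 = 94
Uma: 7×2 + 16×2 + 3×2 + 9×1 + 4×0 = 61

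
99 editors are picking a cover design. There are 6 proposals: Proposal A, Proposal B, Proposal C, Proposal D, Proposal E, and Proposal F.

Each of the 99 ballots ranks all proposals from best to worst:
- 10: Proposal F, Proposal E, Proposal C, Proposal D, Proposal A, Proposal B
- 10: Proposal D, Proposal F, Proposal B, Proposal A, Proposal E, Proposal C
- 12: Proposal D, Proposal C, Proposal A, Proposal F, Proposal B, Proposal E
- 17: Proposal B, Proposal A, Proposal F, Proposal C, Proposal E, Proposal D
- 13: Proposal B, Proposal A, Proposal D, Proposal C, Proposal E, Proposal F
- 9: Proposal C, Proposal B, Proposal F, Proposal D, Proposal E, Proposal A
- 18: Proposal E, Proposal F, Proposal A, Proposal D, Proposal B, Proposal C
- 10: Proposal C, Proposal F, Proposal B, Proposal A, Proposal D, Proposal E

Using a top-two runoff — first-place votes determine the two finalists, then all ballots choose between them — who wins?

Proposal D

Round 1 first-place votes: Proposal A 0, Proposal B 30, Proposal C 19, Proposal D 22, Proposal E 18, Proposal F 10. Proposal B and Proposal D advance.
Runoff: Proposal B is ranked above Proposal D on 49 ballots, Proposal D above Proposal B on 50.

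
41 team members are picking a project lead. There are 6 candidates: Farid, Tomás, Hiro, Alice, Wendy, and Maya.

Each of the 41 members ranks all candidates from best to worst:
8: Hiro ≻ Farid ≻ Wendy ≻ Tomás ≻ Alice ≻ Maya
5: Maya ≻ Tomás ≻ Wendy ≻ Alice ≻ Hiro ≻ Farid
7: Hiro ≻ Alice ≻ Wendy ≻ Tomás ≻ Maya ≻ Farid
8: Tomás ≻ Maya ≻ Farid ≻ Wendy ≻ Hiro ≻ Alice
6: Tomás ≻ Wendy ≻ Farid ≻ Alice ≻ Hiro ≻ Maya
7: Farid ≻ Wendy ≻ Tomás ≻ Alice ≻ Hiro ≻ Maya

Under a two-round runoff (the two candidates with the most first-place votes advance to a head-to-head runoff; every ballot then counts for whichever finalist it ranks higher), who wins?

Round 1 first-place votes: Farid 7, Tomás 14, Hiro 15, Alice 0, Wendy 0, Maya 5. Hiro and Tomás advance.
Runoff: Hiro is ranked above Tomás on 15 ballots, Tomás above Hiro on 26.

Tomás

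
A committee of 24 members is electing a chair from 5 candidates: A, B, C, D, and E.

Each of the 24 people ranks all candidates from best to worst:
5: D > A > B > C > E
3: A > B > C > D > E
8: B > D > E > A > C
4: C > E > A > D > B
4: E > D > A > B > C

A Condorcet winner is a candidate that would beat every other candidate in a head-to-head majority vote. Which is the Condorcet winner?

D

D vs A: 17–7
D vs B: 13–11
D vs C: 17–7
D vs E: 16–8
D beats every other candidate.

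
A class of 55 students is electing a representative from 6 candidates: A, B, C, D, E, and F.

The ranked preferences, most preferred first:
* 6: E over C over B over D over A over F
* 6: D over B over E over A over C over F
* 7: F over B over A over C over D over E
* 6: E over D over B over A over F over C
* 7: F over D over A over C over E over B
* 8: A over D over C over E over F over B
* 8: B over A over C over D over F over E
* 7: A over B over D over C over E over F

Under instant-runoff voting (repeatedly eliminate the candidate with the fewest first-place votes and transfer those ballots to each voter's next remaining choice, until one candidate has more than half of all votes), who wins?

Round 1: A 15, B 8, C 0, D 6, E 12, F 14. C eliminated.
Round 2: A 15, B 8, D 6, E 12, F 14. D eliminated.
Round 3: A 15, B 14, E 12, F 14. E eliminated.
Round 4: A 15, B 26, F 14. F eliminated.
Round 5: A 22, B 33. B has a majority (≥28).

B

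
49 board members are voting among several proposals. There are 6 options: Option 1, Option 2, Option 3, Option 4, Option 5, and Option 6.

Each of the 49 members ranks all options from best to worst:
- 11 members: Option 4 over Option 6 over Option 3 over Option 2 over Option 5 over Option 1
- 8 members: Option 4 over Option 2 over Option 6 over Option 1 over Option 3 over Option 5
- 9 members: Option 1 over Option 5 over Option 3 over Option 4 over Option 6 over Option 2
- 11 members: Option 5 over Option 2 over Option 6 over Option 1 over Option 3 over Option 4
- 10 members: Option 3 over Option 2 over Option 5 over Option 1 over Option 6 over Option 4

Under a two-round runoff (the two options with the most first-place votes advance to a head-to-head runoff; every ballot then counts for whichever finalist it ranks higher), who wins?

Option 5

Round 1 first-place votes: Option 1 9, Option 2 0, Option 3 10, Option 4 19, Option 5 11, Option 6 0. Option 4 and Option 5 advance.
Runoff: Option 4 is ranked above Option 5 on 19 ballots, Option 5 above Option 4 on 30.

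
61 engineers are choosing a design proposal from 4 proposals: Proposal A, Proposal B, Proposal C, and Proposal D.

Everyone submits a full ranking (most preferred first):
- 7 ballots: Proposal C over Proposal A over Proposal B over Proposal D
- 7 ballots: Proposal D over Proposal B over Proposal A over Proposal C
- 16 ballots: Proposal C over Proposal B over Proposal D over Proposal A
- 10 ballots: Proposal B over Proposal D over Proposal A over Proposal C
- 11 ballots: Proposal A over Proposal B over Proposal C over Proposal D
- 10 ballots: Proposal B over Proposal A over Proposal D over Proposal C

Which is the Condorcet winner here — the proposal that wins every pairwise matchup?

Proposal B

Proposal B vs Proposal A: 43–18
Proposal B vs Proposal C: 38–23
Proposal B vs Proposal D: 54–7
Proposal B beats every other proposal.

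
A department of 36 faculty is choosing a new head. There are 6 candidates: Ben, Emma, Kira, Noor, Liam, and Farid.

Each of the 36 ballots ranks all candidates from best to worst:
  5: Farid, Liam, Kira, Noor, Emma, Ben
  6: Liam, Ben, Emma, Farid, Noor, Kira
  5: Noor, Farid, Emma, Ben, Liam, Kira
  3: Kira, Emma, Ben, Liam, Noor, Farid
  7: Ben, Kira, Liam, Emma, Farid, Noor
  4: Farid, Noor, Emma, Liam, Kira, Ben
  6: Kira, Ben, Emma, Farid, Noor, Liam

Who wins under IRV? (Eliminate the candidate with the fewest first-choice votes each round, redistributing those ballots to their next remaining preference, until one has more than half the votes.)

Ben

Round 1: Ben 7, Emma 0, Kira 9, Noor 5, Liam 6, Farid 9. Emma eliminated.
Round 2: Ben 7, Kira 9, Noor 5, Liam 6, Farid 9. Noor eliminated.
Round 3: Ben 7, Kira 9, Liam 6, Farid 14. Liam eliminated.
Round 4: Ben 13, Kira 9, Farid 14. Kira eliminated.
Round 5: Ben 22, Farid 14. Ben has a majority (≥19).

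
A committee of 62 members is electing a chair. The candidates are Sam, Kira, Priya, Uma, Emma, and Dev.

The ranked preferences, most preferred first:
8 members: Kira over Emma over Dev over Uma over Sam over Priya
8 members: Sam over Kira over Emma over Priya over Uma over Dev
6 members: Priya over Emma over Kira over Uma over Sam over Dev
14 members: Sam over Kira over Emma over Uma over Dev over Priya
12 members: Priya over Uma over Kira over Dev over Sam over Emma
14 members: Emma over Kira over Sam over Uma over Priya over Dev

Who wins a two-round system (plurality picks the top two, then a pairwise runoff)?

Sam

Round 1 first-place votes: Sam 22, Kira 8, Priya 18, Uma 0, Emma 14, Dev 0. Sam and Priya advance.
Runoff: Sam is ranked above Priya on 44 ballots, Priya above Sam on 18.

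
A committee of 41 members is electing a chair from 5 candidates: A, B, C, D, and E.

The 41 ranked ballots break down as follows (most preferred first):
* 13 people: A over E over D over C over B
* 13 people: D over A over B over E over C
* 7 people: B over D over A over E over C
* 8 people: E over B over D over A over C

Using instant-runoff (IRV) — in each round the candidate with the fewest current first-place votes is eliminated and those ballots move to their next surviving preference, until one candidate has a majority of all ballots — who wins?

Round 1: A 13, B 7, C 0, D 13, E 8. C eliminated.
Round 2: A 13, B 7, D 13, E 8. B eliminated.
Round 3: A 13, D 20, E 8. E eliminated.
Round 4: A 13, D 28. D has a majority (≥21).

D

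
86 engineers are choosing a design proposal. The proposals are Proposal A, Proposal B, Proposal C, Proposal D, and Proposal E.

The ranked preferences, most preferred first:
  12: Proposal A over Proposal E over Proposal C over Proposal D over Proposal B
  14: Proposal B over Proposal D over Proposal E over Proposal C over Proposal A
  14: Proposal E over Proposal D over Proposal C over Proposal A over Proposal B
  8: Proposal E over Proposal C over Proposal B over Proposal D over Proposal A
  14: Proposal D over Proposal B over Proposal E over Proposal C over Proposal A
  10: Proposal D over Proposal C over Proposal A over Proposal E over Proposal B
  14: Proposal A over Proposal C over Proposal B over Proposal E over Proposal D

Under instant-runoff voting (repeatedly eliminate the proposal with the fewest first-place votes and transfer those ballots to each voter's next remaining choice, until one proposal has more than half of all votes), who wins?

Proposal D

Round 1: Proposal A 26, Proposal B 14, Proposal C 0, Proposal D 24, Proposal E 22. Proposal C eliminated.
Round 2: Proposal A 26, Proposal B 14, Proposal D 24, Proposal E 22. Proposal B eliminated.
Round 3: Proposal A 26, Proposal D 38, Proposal E 22. Proposal E eliminated.
Round 4: Proposal A 26, Proposal D 60. Proposal D has a majority (≥44).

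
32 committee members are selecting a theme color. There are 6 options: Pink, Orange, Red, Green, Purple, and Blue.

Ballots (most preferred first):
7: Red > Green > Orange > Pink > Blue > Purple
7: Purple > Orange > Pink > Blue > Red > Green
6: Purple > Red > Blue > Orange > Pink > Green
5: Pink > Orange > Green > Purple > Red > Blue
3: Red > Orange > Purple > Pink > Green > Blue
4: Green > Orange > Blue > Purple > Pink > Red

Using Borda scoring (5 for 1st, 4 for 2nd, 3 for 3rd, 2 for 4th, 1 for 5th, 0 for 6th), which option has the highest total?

Orange

Pink: 7×2 + 7×3 + 6×1 + 5×5 + 3×2 + 4×1 = 76
Orange: 7×3 + 7×4 + 6×2 + 5×4 + 3×4 + 4×4 = 109
Red: 7×5 + 7×1 + 6×4 + 5×1 + 3×5 + 4×0 = 86
Green: 7×4 + 7×0 + 6×0 + 5×3 + 3×1 + 4×5 = 66
Purple: 7×0 + 7×5 + 6×5 + 5×2 + 3×3 + 4×2 = 92
Blue: 7×1 + 7×2 + 6×3 + 5×0 + 3×0 + 4×3 = 51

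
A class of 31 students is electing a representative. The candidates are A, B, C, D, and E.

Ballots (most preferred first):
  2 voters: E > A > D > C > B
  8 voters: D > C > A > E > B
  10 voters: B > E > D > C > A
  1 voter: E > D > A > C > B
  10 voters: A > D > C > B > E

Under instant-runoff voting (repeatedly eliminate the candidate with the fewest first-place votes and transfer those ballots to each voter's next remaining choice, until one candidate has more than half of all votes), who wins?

A

Round 1: A 10, B 10, C 0, D 8, E 3. C eliminated.
Round 2: A 10, B 10, D 8, E 3. E eliminated.
Round 3: A 12, B 10, D 9. D eliminated.
Round 4: A 21, B 10. A has a majority (≥16).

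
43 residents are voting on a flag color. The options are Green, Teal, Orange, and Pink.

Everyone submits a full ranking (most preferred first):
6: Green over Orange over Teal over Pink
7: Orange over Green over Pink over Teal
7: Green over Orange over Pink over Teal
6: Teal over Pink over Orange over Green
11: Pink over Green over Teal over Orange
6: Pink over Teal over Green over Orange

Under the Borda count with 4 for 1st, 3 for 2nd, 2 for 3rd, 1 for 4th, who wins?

Green: 6×4 + 7×3 + 7×4 + 6×1 + 11×3 + 6×2 = 124
Teal: 6×2 + 7×1 + 7×1 + 6×4 + 11×2 + 6×3 = 90
Orange: 6×3 + 7×4 + 7×3 + 6×2 + 11×1 + 6×1 = 96
Pink: 6×1 + 7×2 + 7×2 + 6×3 + 11×4 + 6×4 = 120

Green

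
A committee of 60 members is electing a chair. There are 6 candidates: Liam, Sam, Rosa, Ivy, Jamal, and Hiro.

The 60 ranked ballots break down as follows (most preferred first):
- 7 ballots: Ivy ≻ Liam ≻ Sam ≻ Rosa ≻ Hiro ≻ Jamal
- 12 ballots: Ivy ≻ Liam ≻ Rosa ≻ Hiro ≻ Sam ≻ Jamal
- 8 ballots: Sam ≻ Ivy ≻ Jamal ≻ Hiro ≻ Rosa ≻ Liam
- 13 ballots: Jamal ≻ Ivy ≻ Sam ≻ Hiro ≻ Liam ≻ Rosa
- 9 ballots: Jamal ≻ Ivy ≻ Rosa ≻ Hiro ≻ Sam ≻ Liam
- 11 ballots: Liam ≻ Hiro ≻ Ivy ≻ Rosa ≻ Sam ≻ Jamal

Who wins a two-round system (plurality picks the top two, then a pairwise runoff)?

Round 1 first-place votes: Liam 11, Sam 8, Rosa 0, Ivy 19, Jamal 22, Hiro 0. Jamal and Ivy advance.
Runoff: Jamal is ranked above Ivy on 22 ballots, Ivy above Jamal on 38.

Ivy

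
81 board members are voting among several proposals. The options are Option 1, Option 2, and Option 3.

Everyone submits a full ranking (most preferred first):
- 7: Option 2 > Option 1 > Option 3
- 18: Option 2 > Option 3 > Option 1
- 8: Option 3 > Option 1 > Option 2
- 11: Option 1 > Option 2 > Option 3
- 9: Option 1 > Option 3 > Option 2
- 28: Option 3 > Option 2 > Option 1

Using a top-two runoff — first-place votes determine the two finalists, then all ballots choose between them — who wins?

Round 1 first-place votes: Option 1 20, Option 2 25, Option 3 36. Option 3 and Option 2 advance.
Runoff: Option 3 is ranked above Option 2 on 45 ballots, Option 2 above Option 3 on 36.

Option 3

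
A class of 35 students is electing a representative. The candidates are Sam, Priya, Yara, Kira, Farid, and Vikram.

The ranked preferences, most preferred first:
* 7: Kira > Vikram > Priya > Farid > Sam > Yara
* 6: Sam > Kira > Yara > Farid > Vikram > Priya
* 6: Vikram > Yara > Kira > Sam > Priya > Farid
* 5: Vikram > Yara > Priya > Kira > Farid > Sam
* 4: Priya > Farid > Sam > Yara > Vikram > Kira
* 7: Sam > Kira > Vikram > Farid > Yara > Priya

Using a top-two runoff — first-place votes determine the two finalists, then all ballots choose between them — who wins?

Round 1 first-place votes: Sam 13, Priya 4, Yara 0, Kira 7, Farid 0, Vikram 11. Sam and Vikram advance.
Runoff: Sam is ranked above Vikram on 17 ballots, Vikram above Sam on 18.

Vikram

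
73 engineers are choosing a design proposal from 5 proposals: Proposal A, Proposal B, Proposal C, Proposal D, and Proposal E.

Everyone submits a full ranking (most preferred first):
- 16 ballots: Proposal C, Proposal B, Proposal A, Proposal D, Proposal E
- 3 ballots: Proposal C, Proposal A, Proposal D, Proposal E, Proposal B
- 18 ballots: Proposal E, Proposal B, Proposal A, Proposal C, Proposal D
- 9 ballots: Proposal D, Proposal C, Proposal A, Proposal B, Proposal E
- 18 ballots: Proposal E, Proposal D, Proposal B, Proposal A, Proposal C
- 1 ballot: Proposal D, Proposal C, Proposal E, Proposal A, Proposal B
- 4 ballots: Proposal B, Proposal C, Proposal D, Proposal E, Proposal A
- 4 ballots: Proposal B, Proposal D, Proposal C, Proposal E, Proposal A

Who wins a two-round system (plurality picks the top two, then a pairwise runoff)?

Proposal C

Round 1 first-place votes: Proposal A 0, Proposal B 8, Proposal C 19, Proposal D 10, Proposal E 36. Proposal E and Proposal C advance.
Runoff: Proposal E is ranked above Proposal C on 36 ballots, Proposal C above Proposal E on 37.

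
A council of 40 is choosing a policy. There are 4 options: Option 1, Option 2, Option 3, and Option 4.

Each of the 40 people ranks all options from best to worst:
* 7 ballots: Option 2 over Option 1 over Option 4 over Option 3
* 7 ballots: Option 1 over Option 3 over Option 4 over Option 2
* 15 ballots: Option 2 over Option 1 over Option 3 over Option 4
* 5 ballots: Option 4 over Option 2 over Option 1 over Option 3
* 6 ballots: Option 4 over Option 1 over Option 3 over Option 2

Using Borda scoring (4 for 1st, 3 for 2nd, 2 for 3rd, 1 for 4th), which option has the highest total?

Option 1: 7×3 + 7×4 + 15×3 + 5×2 + 6×3 = 122
Option 2: 7×4 + 7×1 + 15×4 + 5×3 + 6×1 = 116
Option 3: 7×1 + 7×3 + 15×2 + 5×1 + 6×2 = 75
Option 4: 7×2 + 7×2 + 15×1 + 5×4 + 6×4 = 87

Option 1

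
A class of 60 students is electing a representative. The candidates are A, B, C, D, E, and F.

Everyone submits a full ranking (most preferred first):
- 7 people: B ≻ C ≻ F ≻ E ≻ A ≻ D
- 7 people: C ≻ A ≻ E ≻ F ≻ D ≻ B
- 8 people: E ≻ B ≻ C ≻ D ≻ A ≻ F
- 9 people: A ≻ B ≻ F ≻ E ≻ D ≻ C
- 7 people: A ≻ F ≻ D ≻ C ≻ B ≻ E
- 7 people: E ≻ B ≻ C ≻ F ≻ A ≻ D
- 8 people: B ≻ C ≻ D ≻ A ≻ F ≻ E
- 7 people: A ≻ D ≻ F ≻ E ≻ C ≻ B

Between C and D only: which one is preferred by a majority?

C is ranked above D on 37 ballots; D above C on 23.

C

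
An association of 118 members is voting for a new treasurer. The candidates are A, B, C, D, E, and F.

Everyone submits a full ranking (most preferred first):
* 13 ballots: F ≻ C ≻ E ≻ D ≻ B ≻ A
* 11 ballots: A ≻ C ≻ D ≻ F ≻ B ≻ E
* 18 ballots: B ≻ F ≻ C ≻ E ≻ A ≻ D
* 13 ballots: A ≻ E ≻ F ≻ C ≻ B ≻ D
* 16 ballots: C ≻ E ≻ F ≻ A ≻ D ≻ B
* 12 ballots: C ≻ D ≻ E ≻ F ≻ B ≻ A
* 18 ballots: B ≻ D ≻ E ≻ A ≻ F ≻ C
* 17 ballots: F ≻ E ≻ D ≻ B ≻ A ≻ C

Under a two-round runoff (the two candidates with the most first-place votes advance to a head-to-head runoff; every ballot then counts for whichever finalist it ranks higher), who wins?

F

Round 1 first-place votes: A 24, B 36, C 28, D 0, E 0, F 30. B and F advance.
Runoff: B is ranked above F on 36 ballots, F above B on 82.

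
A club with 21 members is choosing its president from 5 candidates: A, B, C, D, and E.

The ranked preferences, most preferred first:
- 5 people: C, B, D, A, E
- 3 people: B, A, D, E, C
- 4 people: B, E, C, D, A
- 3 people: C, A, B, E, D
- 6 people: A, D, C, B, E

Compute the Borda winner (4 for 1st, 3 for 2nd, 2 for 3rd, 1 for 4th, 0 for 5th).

A: 5×1 + 3×3 + 4×0 + 3×3 + 6×4 = 47
B: 5×3 + 3×4 + 4×4 + 3×2 + 6×1 = 55
C: 5×4 + 3×0 + 4×2 + 3×4 + 6×2 = 52
D: 5×2 + 3×2 + 4×1 + 3×0 + 6×3 = 38
E: 5×0 + 3×1 + 4×3 + 3×1 + 6×0 = 18

B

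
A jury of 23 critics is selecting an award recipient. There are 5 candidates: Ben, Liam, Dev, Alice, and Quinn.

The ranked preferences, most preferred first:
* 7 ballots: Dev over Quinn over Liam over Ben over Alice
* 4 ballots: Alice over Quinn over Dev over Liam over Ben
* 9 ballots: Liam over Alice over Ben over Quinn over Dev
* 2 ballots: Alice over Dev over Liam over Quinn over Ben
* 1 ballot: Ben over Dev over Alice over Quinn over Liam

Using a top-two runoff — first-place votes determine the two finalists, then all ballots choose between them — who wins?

Round 1 first-place votes: Ben 1, Liam 9, Dev 7, Alice 6, Quinn 0. Liam and Dev advance.
Runoff: Liam is ranked above Dev on 9 ballots, Dev above Liam on 14.

Dev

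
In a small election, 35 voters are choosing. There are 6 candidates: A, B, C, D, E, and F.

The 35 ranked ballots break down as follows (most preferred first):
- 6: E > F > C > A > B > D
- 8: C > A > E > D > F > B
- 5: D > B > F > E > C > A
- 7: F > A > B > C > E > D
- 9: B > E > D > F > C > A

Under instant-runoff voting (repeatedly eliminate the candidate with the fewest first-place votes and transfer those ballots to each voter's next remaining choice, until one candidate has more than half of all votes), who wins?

Round 1: A 0, B 9, C 8, D 5, E 6, F 7. A eliminated.
Round 2: B 9, C 8, D 5, E 6, F 7. D eliminated.
Round 3: B 14, C 8, E 6, F 7. E eliminated.
Round 4: B 14, C 8, F 13. C eliminated.
Round 5: B 14, F 21. F has a majority (≥18).

F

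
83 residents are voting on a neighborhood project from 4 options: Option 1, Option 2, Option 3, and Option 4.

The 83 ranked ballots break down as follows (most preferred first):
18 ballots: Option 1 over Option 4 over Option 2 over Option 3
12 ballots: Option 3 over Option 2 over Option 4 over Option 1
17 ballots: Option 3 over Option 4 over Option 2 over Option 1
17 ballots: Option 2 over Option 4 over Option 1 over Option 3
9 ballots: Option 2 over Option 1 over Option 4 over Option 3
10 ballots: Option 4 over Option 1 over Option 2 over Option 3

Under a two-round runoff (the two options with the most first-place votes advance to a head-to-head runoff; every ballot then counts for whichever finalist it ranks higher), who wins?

Option 2

Round 1 first-place votes: Option 1 18, Option 2 26, Option 3 29, Option 4 10. Option 3 and Option 2 advance.
Runoff: Option 3 is ranked above Option 2 on 29 ballots, Option 2 above Option 3 on 54.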